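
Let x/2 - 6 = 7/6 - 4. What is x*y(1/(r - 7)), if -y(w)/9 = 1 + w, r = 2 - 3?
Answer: -399/8 ≈ -49.875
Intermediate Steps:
r = -1
x = 19/3 (x = 12 + 2*(7/6 - 4) = 12 + 2*(-17/6) = 12 - 17/3 = 19/3 ≈ 6.3333)
y(w) = -9 - 9*w (y(w) = -9*(1 + w) = -9 - 9*w)
x*y(1/(r - 7)) = 19*(-9 - 9/(-1 - 7))/3 = 19*(-9 - 9/(-8))/3 = 19*(-9 - 9*(-1/8))/3 = 19*(-9 + 9/8)/3 = (19/3)*(-63/8) = -399/8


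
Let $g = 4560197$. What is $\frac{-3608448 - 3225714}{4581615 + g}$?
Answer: $- \frac{3417081}{4570906} \approx -0.74757$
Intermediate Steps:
$\frac{-3608448 - 3225714}{4581615 + g} = \frac{-3608448 - 3225714}{4581615 + 4560197} = - \frac{6834162}{9141812} = \left(-6834162\right) \frac{1}{9141812} = - \frac{3417081}{4570906}$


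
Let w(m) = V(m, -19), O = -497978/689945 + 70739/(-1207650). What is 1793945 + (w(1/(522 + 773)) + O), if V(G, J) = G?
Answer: 77427324487355775271/43160385705150 ≈ 1.7939e+6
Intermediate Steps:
O = -130037830211/166642415850 (O = -497978*1/689945 + 70739*(-1/1207650) = -497978/689945 - 70739/1207650 = -130037830211/166642415850 ≈ -0.78034)
w(m) = m
1793945 + (w(1/(522 + 773)) + O) = 1793945 + (1/(522 + 773) - 130037830211/166642415850) = 1793945 + (1/1295 - 130037830211/166642415850) = 1793945 - 33646469541479/43160385705150 = 77427324487355775271/43160385705150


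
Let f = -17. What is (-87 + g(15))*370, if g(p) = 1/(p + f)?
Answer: -32375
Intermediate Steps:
g(p) = 1/(-17 + p) (g(p) = 1/(p - 17) = 1/(-17 + p))
(-87 + g(15))*370 = (-87 + 1/(-17 + 15))*370 = (-87 + 1/(-2))*370 = (-87 - ½)*370 = -175/2*370 = -32375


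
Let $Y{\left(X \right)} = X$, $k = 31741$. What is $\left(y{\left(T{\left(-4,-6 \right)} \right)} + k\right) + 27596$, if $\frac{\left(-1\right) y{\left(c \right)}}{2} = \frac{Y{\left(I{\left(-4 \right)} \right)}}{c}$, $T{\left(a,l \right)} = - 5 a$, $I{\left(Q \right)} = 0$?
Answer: $59337$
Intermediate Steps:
$y{\left(c \right)} = 0$ ($y{\left(c \right)} = - 2 \frac{0}{c} = \left(-2\right) 0 = 0$)
$\left(y{\left(T{\left(-4,-6 \right)} \right)} + k\right) + 27596 = \left(0 + 31741\right) + 27596 = 31741 + 27596 = 59337$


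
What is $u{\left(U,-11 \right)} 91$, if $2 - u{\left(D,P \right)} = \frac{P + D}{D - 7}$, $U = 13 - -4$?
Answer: $\frac{637}{5} \approx 127.4$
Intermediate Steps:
$U = 17$ ($U = 13 + 4 = 17$)
$u{\left(D,P \right)} = 2 - \frac{D + P}{-7 + D}$ ($u{\left(D,P \right)} = 2 - \frac{P + D}{D - 7} = 2 - \frac{D + P}{-7 + D}$)
$u{\left(U,-11 \right)} 91 = \frac{-14 + 17 - -11}{-7 + 17} \cdot 91 = \frac{-14 + 17 + 11}{10} \cdot 91 = \frac{1}{10} \cdot 14 \cdot 91 = \frac{7}{5} \cdot 91 = \frac{637}{5}$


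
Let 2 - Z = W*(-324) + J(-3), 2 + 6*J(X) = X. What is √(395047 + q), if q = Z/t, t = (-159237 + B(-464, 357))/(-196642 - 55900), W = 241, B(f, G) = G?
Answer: √819078755167010/39720 ≈ 720.53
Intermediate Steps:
J(X) = -⅓ + X/6
t = 79440/126271 (t = (-159237 + 357)/(-196642 - 55900) = -158880/(-252542) = -158880*(-1/252542) = 79440/126271 ≈ 0.62912)
Z = 468521/6 (Z = 2 - (241*(-324) + (-⅓ + (⅙)*(-3))) = 2 - (-78084 + (-⅓ - ½)) = 2 - (-78084 - ⅚) = 2 - 1*(-468509/6) = 2 + 468509/6 = 468521/6 ≈ 78087.)
q = 59160615191/476640 (q = 468521/(6*(79440/126271)) = (468521/6)*(126271/79440) = 59160615191/476640 ≈ 1.2412e+5)
√(395047 + q) = √(395047 + 59160615191/476640) = √(247455817271/476640) = √819078755167010/39720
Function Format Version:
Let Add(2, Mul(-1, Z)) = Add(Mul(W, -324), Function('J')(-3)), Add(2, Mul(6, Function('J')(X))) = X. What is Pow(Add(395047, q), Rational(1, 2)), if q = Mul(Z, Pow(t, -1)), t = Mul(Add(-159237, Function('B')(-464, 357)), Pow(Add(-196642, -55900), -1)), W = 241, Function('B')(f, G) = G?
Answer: Mul(Rational(1, 39720), Pow(819078755167010, Rational(1, 2))) ≈ 720.53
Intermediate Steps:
Function('J')(X) = Add(Rational(-1, 3), Mul(Rational(1, 6), X))
t = Rational(79440, 126271) (t = Mul(Add(-159237, 357), Pow(Add(-196642, -55900), -1)) = Mul(-158880, Pow(-252542, -1)) = Mul(-158880, Rational(-1, 252542)) = Rational(79440, 126271) ≈ 0.62912)
Z = Rational(468521, 6) (Z = Add(2, Mul(-1, Add(Mul(241, -324), Add(Rational(-1, 3), Mul(Rational(1, 6), -3))))) = Add(2, Mul(-1, Add(-78084, Add(Rational(-1, 3), Rational(-1, 2))))) = Add(2, Mul(-1, Add(-78084, Rational(-5, 6)))) = Add(2, Mul(-1, Rational(-468509, 6))) = Add(2, Rational(468509, 6)) = Rational(468521, 6) ≈ 78087.)
q = Rational(59160615191, 476640) (q = Mul(Rational(468521, 6), Pow(Rational(79440, 126271), -1)) = Mul(Rational(468521, 6), Rational(126271, 79440)) = Rational(59160615191, 476640) ≈ 1.2412e+5)
Pow(Add(395047, q), Rational(1, 2)) = Pow(Add(395047, Rational(59160615191, 476640)), Rational(1, 2)) = Pow(Rational(247455817271, 476640), Rational(1, 2)) = Mul(Rational(1, 39720), Pow(819078755167010, Rational(1, 2)))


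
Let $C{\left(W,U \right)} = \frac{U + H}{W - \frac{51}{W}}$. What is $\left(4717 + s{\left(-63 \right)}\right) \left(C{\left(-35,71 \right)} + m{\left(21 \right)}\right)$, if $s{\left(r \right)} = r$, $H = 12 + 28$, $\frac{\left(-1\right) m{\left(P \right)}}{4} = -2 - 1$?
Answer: $\frac{23742381}{587} \approx 40447.0$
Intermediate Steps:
$m{\left(P \right)} = 12$ ($m{\left(P \right)} = - 4 \left(-2 - 1\right) = \left(-4\right) \left(-3\right) = 12$)
$H = 40$
$C{\left(W,U \right)} = \frac{40 + U}{W - \frac{51}{W}}$ ($C{\left(W,U \right)} = \frac{U + 40}{W - \frac{51}{W}} = \frac{40 + U}{W - \frac{51}{W}}$)
$\left(4717 + s{\left(-63 \right)}\right) \left(C{\left(-35,71 \right)} + m{\left(21 \right)}\right) = \left(4717 - 63\right) \left(- \frac{35 \left(40 + 71\right)}{-51 + \left(-35\right)^{2}} + 12\right) = 4654 \left(\left(-35\right) \frac{1}{-51 + 1225} \cdot 111 + 12\right) = 4654 \left(\left(-35\right) \frac{1}{1174} \cdot 111 + 12\right) = 4654 \left(- \frac{3885}{1174} + 12\right) = 4654 \cdot \frac{10203}{1174} = \frac{23742381}{587}$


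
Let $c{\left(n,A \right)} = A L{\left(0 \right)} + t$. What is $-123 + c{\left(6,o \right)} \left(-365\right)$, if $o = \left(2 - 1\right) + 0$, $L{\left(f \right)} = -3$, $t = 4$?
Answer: $-488$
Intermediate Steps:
$o = 1$ ($o = 1 + 0 = 1$)
$c{\left(n,A \right)} = 4 - 3 A$ ($c{\left(n,A \right)} = A \left(-3\right) + 4 = - 3 A + 4 = 4 - 3 A$)
$-123 + c{\left(6,o \right)} \left(-365\right) = -123 + \left(4 - 3\right) \left(-365\right) = -123 + 1 \left(-365\right) = -123 - 365 = -488$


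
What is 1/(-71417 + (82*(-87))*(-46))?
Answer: 1/256747 ≈ 3.8949e-6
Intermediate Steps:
1/(-71417 + (82*(-87))*(-46)) = 1/(-71417 - 7134*(-46)) = 1/(-71417 + 328164) = 1/256747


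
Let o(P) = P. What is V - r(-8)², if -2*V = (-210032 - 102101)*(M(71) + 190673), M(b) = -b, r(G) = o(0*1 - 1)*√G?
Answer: 29746587041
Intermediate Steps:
r(G) = -√G (r(G) = (0*1 - 1)*√G = (0 - 1)*√G = -√G)
V = 29746587033 (V = -(-210032 - 102101)*(-1*71 + 190673)/2 = -(-312133)*(-71 + 190673)/2 = -(-312133)*190602/2 = -½*(-59493174066) = 29746587033)
V - r(-8)² = 29746587033 - (-√(-8))² = 29746587033 - (-2*I*√2)² = 29746587033 - 1*(-8) = 29746587033 + 8 = 29746587041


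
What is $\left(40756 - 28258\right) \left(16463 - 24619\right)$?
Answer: $-101933688$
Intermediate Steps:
$\left(40756 - 28258\right) \left(16463 - 24619\right) = 12498 \left(-8156\right) = -101933688$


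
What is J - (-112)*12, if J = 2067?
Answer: 3411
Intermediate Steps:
J - (-112)*12 = 2067 - (-112)*12 = 2067 - 1*(-1344) = 2067 + 1344 = 3411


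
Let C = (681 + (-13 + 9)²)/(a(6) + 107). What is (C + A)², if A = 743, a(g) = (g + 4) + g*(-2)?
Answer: 6195578944/11025 ≈ 5.6196e+5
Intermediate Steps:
a(g) = 4 - g (a(g) = (4 + g) - 2*g = 4 - g)
C = 697/105 (C = (681 + (-13 + 9)²)/((4 - 1*6) + 107) = (681 + (-4)²)/((4 - 6) + 107) = (681 + 16)/(-2 + 107) = 697/105 ≈ 6.6381)
(C + A)² = (697/105 + 743)² = (78712/105)² = 6195578944/11025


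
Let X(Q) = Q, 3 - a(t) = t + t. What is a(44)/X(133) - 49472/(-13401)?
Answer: 5440691/1782333 ≈ 3.0526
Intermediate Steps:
a(t) = 3 - 2*t (a(t) = 3 - (t + t) = 3 - 2*t)
a(44)/X(133) - 49472/(-13401) = (3 - 2*44)/133 - 49472/(-13401) = (3 - 88)*(1/133) - 49472*(-1/13401) = -85*1/133 + 49472/13401 = -85/133 + 49472/13401 = 5440691/1782333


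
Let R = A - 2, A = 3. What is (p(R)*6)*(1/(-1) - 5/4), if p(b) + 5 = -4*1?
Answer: 243/2 ≈ 121.50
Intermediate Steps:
R = 1 (R = 3 - 2 = 1)
p(b) = -9 (p(b) = -5 - 4*1 = -5 - 4 = -9)
(p(R)*6)*(1/(-1) - 5/4) = (-9*6)*(1/(-1) - 5/4) = -54*(1*(-1) - 5*¼) = -54*(-1 - 5/4) = -54*(-9/4) = 243/2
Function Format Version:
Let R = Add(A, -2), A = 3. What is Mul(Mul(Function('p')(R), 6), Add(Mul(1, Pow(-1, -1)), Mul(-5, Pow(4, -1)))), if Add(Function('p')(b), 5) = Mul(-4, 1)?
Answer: Rational(243, 2) ≈ 121.50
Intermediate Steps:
R = 1 (R = Add(3, -2) = 1)
Function('p')(b) = -9 (Function('p')(b) = Add(-5, Mul(-4, 1)) = Add(-5, -4) = -9)
Mul(Mul(Function('p')(R), 6), Add(Mul(1, Pow(-1, -1)), Mul(-5, Pow(4, -1)))) = Mul(Mul(-9, 6), Add(Mul(1, Pow(-1, -1)), Mul(-5, Pow(4, -1)))) = Mul(-54, Add(Mul(1, -1), Mul(-5, Rational(1, 4)))) = Mul(-54, Add(-1, Rational(-5, 4))) = Mul(-54, Rational(-9, 4)) = Rational(243, 2)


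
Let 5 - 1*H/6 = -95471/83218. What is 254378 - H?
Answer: 10582879519/41609 ≈ 2.5434e+5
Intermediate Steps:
H = 1534683/41609 (H = 30 - (-572826)/83218 = 30 - 6*(-95471/83218) = 30 + 286413/41609 = 1534683/41609 ≈ 36.883)
254378 - H = 254378 - 1*1534683/41609 = 254378 - 1534683/41609 = 10582879519/41609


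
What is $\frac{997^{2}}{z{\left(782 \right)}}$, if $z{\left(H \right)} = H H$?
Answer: $\frac{994009}{611524} \approx 1.6255$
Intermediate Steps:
$z{\left(H \right)} = H^{2}$
$\frac{997^{2}}{z{\left(782 \right)}} = \frac{997^{2}}{782^{2}} = \frac{994009}{611524}$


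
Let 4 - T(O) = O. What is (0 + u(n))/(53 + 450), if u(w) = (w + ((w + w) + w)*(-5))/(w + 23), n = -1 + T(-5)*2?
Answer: -119/10060 ≈ -0.011829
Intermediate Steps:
T(O) = 4 - O
n = 17 (n = -1 + (4 - 1*(-5))*2 = -1 + (4 + 5)*2 = -1 + 9*2 = -1 + 18 = 17)
u(w) = -14*w/(23 + w) (u(w) = (w + (2*w + w)*(-5))/(23 + w) = (w + (3*w)*(-5))/(23 + w) = (w - 15*w)/(23 + w) = (-14*w)/(23 + w) = -14*w/(23 + w))
(0 + u(n))/(53 + 450) = (0 - 14*17/(23 + 17))/(53 + 450) = (0 - 14*17/40)/503 = (0 - 14*17*1/40)*(1/503) = (0 - 119/20)*(1/503) = -119/20*1/503 = -119/10060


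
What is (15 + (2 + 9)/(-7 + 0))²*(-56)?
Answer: -70688/7 ≈ -10098.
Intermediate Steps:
(15 + (2 + 9)/(-7 + 0))²*(-56) = (15 + 11/(-7))²*(-56) = (15 + 11*(-⅐))²*(-56) = (15 - 11/7)²*(-56) = (94/7)²*(-56) = (8836/49)*(-56) = -70688/7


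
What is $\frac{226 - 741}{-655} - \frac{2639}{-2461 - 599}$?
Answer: $\frac{660889}{400860} \approx 1.6487$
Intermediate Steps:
$\frac{226 - 741}{-655} - \frac{2639}{-2461 - 599} = \left(226 - 741\right) \left(- \frac{1}{655}\right) - \frac{2639}{-3060} = \left(-515\right) \left(- \frac{1}{655}\right) - - \frac{2639}{3060} = \frac{103}{131} + \frac{2639}{3060} = \frac{660889}{400860}$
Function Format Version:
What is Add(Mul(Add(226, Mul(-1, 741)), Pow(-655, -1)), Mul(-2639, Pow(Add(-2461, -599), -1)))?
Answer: Rational(660889, 400860) ≈ 1.6487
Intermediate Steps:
Add(Mul(Add(226, Mul(-1, 741)), Pow(-655, -1)), Mul(-2639, Pow(Add(-2461, -599), -1))) = Add(Mul(Add(226, -741), Rational(-1, 655)), Mul(-2639, Pow(-3060, -1))) = Add(Mul(-515, Rational(-1, 655)), Mul(-2639, Rational(-1, 3060))) = Add(Rational(103, 131), Rational(2639, 3060)) = Rational(660889, 400860)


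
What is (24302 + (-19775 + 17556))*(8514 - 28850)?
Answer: -449079888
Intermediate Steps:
(24302 + (-19775 + 17556))*(8514 - 28850) = (24302 - 2219)*(-20336) = 22083*(-20336) = -449079888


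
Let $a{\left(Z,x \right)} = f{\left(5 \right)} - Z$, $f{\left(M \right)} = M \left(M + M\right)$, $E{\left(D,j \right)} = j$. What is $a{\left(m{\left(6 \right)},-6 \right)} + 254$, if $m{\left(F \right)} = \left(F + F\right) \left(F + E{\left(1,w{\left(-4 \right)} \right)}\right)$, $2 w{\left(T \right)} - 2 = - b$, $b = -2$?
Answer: $208$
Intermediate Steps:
$w{\left(T \right)} = 2$ ($w{\left(T \right)} = 1 + \frac{\left(-1\right) \left(-2\right)}{2} = 1 + \frac{1}{2} \cdot 2 = 1 + 1 = 2$)
$f{\left(M \right)} = 2 M^{2}$ ($f{\left(M \right)} = M 2 M = 2 M^{2}$)
$m{\left(F \right)} = 2 F \left(2 + F\right)$ ($m{\left(F \right)} = \left(F + F\right) \left(F + 2\right) = 2 F \left(2 + F\right)$)
$a{\left(Z,x \right)} = 50 - Z$ ($a{\left(Z,x \right)} = 2 \cdot 5^{2} - Z = 2 \cdot 25 - Z = 50 - Z$)
$a{\left(m{\left(6 \right)},-6 \right)} + 254 = \left(50 - 2 \cdot 6 \left(2 + 6\right)\right) + 254 = \left(50 - 2 \cdot 6 \cdot 8\right) + 254 = \left(50 - 96\right) + 254 = -46 + 254 = 208$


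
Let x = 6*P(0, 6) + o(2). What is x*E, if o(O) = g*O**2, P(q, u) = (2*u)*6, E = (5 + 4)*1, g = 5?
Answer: 4068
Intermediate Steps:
E = 9 (E = 9*1 = 9)
P(q, u) = 12*u
o(O) = 5*O**2
x = 452 (x = 6*(12*6) + 5*2**2 = 6*72 + 5*4 = 432 + 20 = 452)
x*E = 452*9 = 4068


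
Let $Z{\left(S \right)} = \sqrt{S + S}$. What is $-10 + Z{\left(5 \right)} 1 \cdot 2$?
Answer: $-10 + 2 \sqrt{10} \approx -3.6754$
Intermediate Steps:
$Z{\left(S \right)} = \sqrt{2} \sqrt{S}$ ($Z{\left(S \right)} = \sqrt{2 S} = \sqrt{2} \sqrt{S}$)
$-10 + Z{\left(5 \right)} 1 \cdot 2 = -10 + \sqrt{2} \sqrt{5} \cdot 1 \cdot 2 = -10 + \sqrt{10} \cdot 2 = -10 + 2 \sqrt{10}$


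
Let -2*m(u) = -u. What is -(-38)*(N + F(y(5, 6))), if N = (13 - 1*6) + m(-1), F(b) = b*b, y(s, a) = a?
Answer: 1615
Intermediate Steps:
m(u) = u/2 (m(u) = -(-1)*u/2 = u/2)
F(b) = b**2
N = 13/2 (N = (13 - 1*6) + (1/2)*(-1) = (13 - 6) - 1/2 = 7 - 1/2 = 13/2 ≈ 6.5000)
-(-38)*(N + F(y(5, 6))) = -(-38)*(13/2 + 6**2) = -(-38)*(13/2 + 36) = -(-38)*85/2 = -1*(-1615) = 1615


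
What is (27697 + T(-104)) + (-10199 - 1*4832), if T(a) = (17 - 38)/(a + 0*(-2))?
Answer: 1317285/104 ≈ 12666.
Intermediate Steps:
T(a) = -21/a (T(a) = -21/(a + 0) = -21/a)
(27697 + T(-104)) + (-10199 - 1*4832) = (27697 - 21/(-104)) + (-10199 - 1*4832) = (27697 - 21*(-1/104)) + (-10199 - 4832) = (27697 + 21/104) - 15031 = 2880509/104 - 15031 = 1317285/104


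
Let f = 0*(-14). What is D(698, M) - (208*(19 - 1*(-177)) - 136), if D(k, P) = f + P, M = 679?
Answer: -39953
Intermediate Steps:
f = 0
D(k, P) = P (D(k, P) = 0 + P = P)
D(698, M) - (208*(19 - 1*(-177)) - 136) = 679 - (208*(19 - 1*(-177)) - 136) = 679 - (208*(19 + 177) - 136) = 679 - (208*196 - 136) = 679 - (40768 - 136) = 679 - 1*40632 = 679 - 40632 = -39953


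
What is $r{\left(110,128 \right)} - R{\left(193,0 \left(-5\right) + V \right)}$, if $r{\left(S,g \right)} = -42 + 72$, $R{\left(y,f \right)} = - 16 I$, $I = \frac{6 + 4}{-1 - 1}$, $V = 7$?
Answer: $-50$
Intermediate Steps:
$I = -5$ ($I = \frac{10}{-2} = 10 \left(- \frac{1}{2}\right) = -5$)
$R{\left(y,f \right)} = 80$ ($R{\left(y,f \right)} = \left(-16\right) \left(-5\right) = 80$)
$r{\left(S,g \right)} = 30$
$r{\left(110,128 \right)} - R{\left(193,0 \left(-5\right) + V \right)} = 30 - 80 = -50$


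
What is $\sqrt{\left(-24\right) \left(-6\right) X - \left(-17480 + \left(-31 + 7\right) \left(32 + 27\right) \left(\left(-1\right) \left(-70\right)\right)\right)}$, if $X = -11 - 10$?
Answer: $2 \sqrt{28394} \approx 337.01$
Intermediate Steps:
$X = -21$
$\sqrt{\left(-24\right) \left(-6\right) X - \left(-17480 + \left(-31 + 7\right) \left(32 + 27\right) \left(\left(-1\right) \left(-70\right)\right)\right)} = \sqrt{\left(-24\right) \left(-6\right) \left(-21\right) - \left(-17480 + \left(-31 + 7\right) \left(32 + 27\right) \left(\left(-1\right) \left(-70\right)\right)\right)} = \sqrt{144 \left(-21\right) - \left(-17480 + \left(-24\right) 59 \cdot 70\right)} = \sqrt{-3024 + \left(17503 - \left(\left(-1416\right) 70 + 23\right)\right)} = \sqrt{-3024 + \left(17503 - \left(-99120 + 23\right)\right)} = \sqrt{-3024 + \left(17503 - -99097\right)} = \sqrt{-3024 + \left(17503 + 99097\right)} = \sqrt{-3024 + 116600} = \sqrt{113576} = 2 \sqrt{28394}$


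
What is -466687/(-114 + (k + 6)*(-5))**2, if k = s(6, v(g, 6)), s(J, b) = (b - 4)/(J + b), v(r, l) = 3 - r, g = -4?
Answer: -78870103/3560769 ≈ -22.150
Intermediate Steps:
s(J, b) = (-4 + b)/(J + b)
k = 3/13 (k = (-4 + (3 - 1*(-4)))/(6 + (3 - 1*(-4))) = (-4 + (3 + 4))/(6 + (3 + 4)) = (-4 + 7)/(6 + 7) = 3/13 ≈ 0.23077)
-466687/(-114 + (k + 6)*(-5))**2 = -466687/(-114 + (3/13 + 6)*(-5))**2 = -466687/(-114 + (81/13)*(-5))**2 = -466687/(-114 - 405/13)**2 = -466687/((-1887/13)**2) = -466687/3560769/169 = -466687*169/3560769 = -78870103/3560769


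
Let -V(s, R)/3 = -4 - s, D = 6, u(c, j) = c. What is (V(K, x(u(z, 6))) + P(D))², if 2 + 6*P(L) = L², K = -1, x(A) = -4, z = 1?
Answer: 1936/9 ≈ 215.11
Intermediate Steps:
V(s, R) = 12 + 3*s (V(s, R) = -3*(-4 - s) = 12 + 3*s)
P(L) = -⅓ + L²/6
(V(K, x(u(z, 6))) + P(D))² = ((12 + 3*(-1)) + (-⅓ + (⅙)*6²))² = ((12 - 3) + (-⅓ + (⅙)*36))² = (9 + (-⅓ + 6))² = (9 + 17/3)² = (44/3)² = 1936/9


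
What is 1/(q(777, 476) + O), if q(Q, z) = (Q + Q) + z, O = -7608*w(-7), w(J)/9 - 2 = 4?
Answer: -1/408802 ≈ -2.4462e-6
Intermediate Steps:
w(J) = 54 (w(J) = 18 + 9*4 = 18 + 36 = 54)
O = -410832 (O = -7608*54 = -410832)
q(Q, z) = z + 2*Q (q(Q, z) = 2*Q + z = z + 2*Q)
1/(q(777, 476) + O) = 1/((476 + 2*777) - 410832) = 1/((476 + 1554) - 410832) = 1/(2030 - 410832) = 1/(-408802) = -1/408802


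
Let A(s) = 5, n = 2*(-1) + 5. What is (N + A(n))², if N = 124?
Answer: 16641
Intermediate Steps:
n = 3 (n = -2 + 5 = 3)
(N + A(n))² = (124 + 5)² = 129² = 16641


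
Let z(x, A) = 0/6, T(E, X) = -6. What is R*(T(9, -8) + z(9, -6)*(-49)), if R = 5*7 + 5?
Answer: -240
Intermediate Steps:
z(x, A) = 0 (z(x, A) = 0*(1/6) = 0)
R = 40 (R = 35 + 5 = 40)
R*(T(9, -8) + z(9, -6)*(-49)) = 40*(-6 + 0*(-49)) = 40*(-6 + 0) = 40*(-6) = -240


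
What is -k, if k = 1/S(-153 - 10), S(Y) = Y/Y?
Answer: -1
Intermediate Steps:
S(Y) = 1
k = 1 (k = 1/1 = 1)
-k = -1*1 = -1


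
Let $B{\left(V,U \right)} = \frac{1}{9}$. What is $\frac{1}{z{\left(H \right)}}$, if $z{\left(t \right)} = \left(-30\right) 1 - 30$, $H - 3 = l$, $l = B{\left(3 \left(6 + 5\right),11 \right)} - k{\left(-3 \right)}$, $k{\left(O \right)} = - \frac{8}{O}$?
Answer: $- \frac{1}{60} \approx -0.016667$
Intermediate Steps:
$B{\left(V,U \right)} = \frac{1}{9}$
$l = - \frac{23}{9}$ ($l = \frac{1}{9} - - \frac{8}{-3} = \frac{1}{9} - \left(-8\right) \left(- \frac{1}{3}\right) = \frac{1}{9} - \frac{8}{3} = - \frac{23}{9} \approx -2.5556$)
$H = \frac{4}{9}$ ($H = 3 - \frac{23}{9} = \frac{4}{9} \approx 0.44444$)
$z{\left(t \right)} = -60$ ($z{\left(t \right)} = -30 - 30 = -60$)
$\frac{1}{z{\left(H \right)}} = \frac{1}{-60} = - \frac{1}{60}$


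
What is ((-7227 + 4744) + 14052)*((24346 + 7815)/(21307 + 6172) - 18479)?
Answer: -5874186127320/27479 ≈ -2.1377e+8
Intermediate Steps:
((-7227 + 4744) + 14052)*((24346 + 7815)/(21307 + 6172) - 18479) = (-2483 + 14052)*(32161/27479 - 18479) = 11569*(32161*(1/27479) - 18479) = 11569*(32161/27479 - 18479) = 11569*(-507752280/27479) = -5874186127320/27479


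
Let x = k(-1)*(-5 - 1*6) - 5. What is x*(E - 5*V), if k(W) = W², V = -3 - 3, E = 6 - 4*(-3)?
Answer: -768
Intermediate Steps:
E = 18 (E = 6 + 12 = 18)
V = -6
x = -16 (x = (-1)²*(-5 - 1*6) - 5 = 1*(-5 - 6) - 5 = 1*(-11) - 5 = -11 - 5 = -16)
x*(E - 5*V) = -16*(18 - 5*(-6)) = -16*(18 + 30) = -16*48 = -768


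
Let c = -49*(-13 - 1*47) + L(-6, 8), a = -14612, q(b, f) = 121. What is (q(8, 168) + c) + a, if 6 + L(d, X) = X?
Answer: -11549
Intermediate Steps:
L(d, X) = -6 + X
c = 2942 (c = -49*(-13 - 1*47) + (-6 + 8) = -49*(-13 - 47) + 2 = -49*(-60) + 2 = 2940 + 2 = 2942)
(q(8, 168) + c) + a = (121 + 2942) - 14612 = 3063 - 14612 = -11549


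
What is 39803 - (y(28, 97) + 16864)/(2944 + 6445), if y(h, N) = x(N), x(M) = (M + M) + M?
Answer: 373693212/9389 ≈ 39801.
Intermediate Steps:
x(M) = 3*M (x(M) = 2*M + M = 3*M)
y(h, N) = 3*N
39803 - (y(28, 97) + 16864)/(2944 + 6445) = 39803 - (3*97 + 16864)/(2944 + 6445) = 39803 - (291 + 16864)/9389 = 39803 - 17155/9389 = 373693212/9389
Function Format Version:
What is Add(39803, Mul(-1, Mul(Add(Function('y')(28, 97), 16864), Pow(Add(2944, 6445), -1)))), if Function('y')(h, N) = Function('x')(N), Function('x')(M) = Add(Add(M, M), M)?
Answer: Rational(373693212, 9389) ≈ 39801.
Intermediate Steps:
Function('x')(M) = Mul(3, M) (Function('x')(M) = Add(Mul(2, M), M) = Mul(3, M))
Function('y')(h, N) = Mul(3, N)
Add(39803, Mul(-1, Mul(Add(Function('y')(28, 97), 16864), Pow(Add(2944, 6445), -1)))) = Add(39803, Mul(-1, Mul(Add(Mul(3, 97), 16864), Pow(Add(2944, 6445), -1)))) = Add(39803, Mul(-1, Mul(Add(291, 16864), Pow(9389, -1)))) = Add(39803, Mul(-1, Mul(17155, Rational(1, 9389)))) = Add(39803, Mul(-1, Rational(17155, 9389))) = Add(39803, Rational(-17155, 9389)) = Rational(373693212, 9389)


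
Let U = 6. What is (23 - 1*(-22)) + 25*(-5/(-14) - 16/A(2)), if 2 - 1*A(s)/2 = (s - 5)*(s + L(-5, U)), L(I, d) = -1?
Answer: 195/14 ≈ 13.929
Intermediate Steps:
A(s) = 4 - 2*(-1 + s)*(-5 + s) (A(s) = 4 - 2*(s - 5)*(s - 1) = 4 - 2*(-5 + s)*(-1 + s) = 4 - 2*(-1 + s)*(-5 + s))
(23 - 1*(-22)) + 25*(-5/(-14) - 16/A(2)) = (23 - 1*(-22)) + 25*(-5/(-14) - 16/(-6 - 2*2² + 12*2)) = (23 + 22) + 25*(-5*(-1/14) - 16/(-6 - 2*4 + 24)) = 45 + 25*(5/14 - 16/(-6 - 8 + 24)) = 45 + 25*(5/14 - 16/10) = 45 + 25*(5/14 - 16*⅒) = 45 + 25*(5/14 - 8/5) = 45 + 25*(-87/70) = 45 - 435/14 = 195/14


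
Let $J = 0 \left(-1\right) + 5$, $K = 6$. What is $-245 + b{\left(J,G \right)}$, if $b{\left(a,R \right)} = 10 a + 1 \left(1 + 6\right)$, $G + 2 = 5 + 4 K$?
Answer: $-188$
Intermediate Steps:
$G = 27$ ($G = -2 + \left(5 + 4 \cdot 6\right) = -2 + \left(5 + 24\right) = -2 + 29 = 27$)
$J = 5$ ($J = 0 + 5 = 5$)
$b{\left(a,R \right)} = 7 + 10 a$ ($b{\left(a,R \right)} = 10 a + 1 \cdot 7 = 10 a + 7 = 7 + 10 a$)
$-245 + b{\left(J,G \right)} = -245 + \left(7 + 10 \cdot 5\right) = -245 + \left(7 + 50\right) = -245 + 57 = -188$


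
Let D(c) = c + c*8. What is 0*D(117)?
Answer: 0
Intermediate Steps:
D(c) = 9*c (D(c) = c + 8*c = 9*c)
0*D(117) = 0*(9*117) = 0*1053 = 0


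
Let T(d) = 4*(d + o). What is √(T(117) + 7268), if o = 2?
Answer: 88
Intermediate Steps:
T(d) = 8 + 4*d (T(d) = 4*(d + 2) = 4*(2 + d) = 8 + 4*d)
√(T(117) + 7268) = √((8 + 4*117) + 7268) = √((8 + 468) + 7268) = √(476 + 7268) = √7744 = 88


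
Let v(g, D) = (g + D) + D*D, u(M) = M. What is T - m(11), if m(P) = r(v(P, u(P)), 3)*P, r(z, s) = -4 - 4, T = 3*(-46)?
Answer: -50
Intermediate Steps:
v(g, D) = D + g + D² (v(g, D) = (D + g) + D² = D + g + D²)
T = -138
r(z, s) = -8
m(P) = -8*P
T - m(11) = -138 - (-8)*11 = -138 - 1*(-88) = -138 + 88 = -50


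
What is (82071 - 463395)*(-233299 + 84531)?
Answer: 56728808832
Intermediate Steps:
(82071 - 463395)*(-233299 + 84531) = -381324*(-148768) = 56728808832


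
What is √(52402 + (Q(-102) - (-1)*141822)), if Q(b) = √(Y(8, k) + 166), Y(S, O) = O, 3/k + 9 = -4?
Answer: √(32823856 + 13*√28015)/13 ≈ 440.72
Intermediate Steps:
k = -3/13 (k = 3/(-9 - 4) = 3/(-13) = 3*(-1/13) = -3/13 ≈ -0.23077)
Q(b) = √28015/13 (Q(b) = √(-3/13 + 166) = √(2155/13) = √28015/13)
√(52402 + (Q(-102) - (-1)*141822)) = √(52402 + (√28015/13 - (-1)*141822)) = √(52402 + (√28015/13 - 1*(-141822))) = √(52402 + (√28015/13 + 141822)) = √(52402 + (141822 + √28015/13)) = √(194224 + √28015/13)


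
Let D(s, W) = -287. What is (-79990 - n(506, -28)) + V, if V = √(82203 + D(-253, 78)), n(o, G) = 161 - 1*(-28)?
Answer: -80179 + 2*√20479 ≈ -79893.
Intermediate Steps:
n(o, G) = 189 (n(o, G) = 161 + 28 = 189)
V = 2*√20479 (V = √(82203 - 287) = √81916 = 2*√20479 ≈ 286.21)
(-79990 - n(506, -28)) + V = (-79990 - 1*189) + 2*√20479 = (-79990 - 189) + 2*√20479 = -80179 + 2*√20479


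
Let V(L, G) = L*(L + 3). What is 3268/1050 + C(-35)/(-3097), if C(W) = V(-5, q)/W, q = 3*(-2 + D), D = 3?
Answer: 5060648/1625925 ≈ 3.1125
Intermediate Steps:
q = 3 (q = 3*(-2 + 3) = 3*1 = 3)
V(L, G) = L*(3 + L)
C(W) = 10/W (C(W) = (-5*(3 - 5))/W = (-5*(-2))/W = 10/W)
3268/1050 + C(-35)/(-3097) = 3268/1050 + (10/(-35))/(-3097) = 3268*(1/1050) + (10*(-1/35))*(-1/3097) = 1634/525 - 2/7*(-1/3097) = 1634/525 + 2/21679 = 5060648/1625925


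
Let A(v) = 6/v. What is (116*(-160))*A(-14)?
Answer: 55680/7 ≈ 7954.3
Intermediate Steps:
(116*(-160))*A(-14) = (116*(-160))*(6/(-14)) = -111360*(-1)/14 = -18560*(-3/7) = 55680/7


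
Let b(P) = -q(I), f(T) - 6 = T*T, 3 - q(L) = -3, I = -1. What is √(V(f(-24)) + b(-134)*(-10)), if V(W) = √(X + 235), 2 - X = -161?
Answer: √(60 + √398) ≈ 8.9415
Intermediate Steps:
X = 163 (X = 2 - 1*(-161) = 2 + 161 = 163)
q(L) = 6 (q(L) = 3 - 1*(-3) = 3 + 3 = 6)
f(T) = 6 + T² (f(T) = 6 + T*T = 6 + T²)
b(P) = -6 (b(P) = -1*6 = -6)
V(W) = √398 (V(W) = √(163 + 235) = √398)
√(V(f(-24)) + b(-134)*(-10)) = √(√398 - 6*(-10)) = √(√398 + 60) = √(60 + √398)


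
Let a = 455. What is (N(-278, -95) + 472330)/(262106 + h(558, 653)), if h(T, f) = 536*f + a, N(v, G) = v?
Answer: 472052/612569 ≈ 0.77061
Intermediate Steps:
h(T, f) = 455 + 536*f (h(T, f) = 536*f + 455 = 455 + 536*f)
(N(-278, -95) + 472330)/(262106 + h(558, 653)) = (-278 + 472330)/(262106 + (455 + 536*653)) = 472052/(262106 + (455 + 350008)) = 472052/(262106 + 350463) = 472052/612569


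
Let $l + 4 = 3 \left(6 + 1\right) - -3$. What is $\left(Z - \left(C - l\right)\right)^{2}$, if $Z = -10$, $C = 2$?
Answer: $64$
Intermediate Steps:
$l = 20$ ($l = -4 - \left(-3 - 3 \left(6 + 1\right)\right) = -4 + \left(3 \cdot 7 + 3\right) = -4 + \left(21 + 3\right) = -4 + 24 = 20$)
$\left(Z - \left(C - l\right)\right)^{2} = \left(-10 + \left(20 - 2\right)\right)^{2} = \left(-10 + 18\right)^{2} = 8^{2} = 64$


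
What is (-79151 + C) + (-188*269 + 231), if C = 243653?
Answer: 114161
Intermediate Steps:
(-79151 + C) + (-188*269 + 231) = (-79151 + 243653) + (-188*269 + 231) = 164502 + (-50572 + 231) = 164502 - 50341 = 114161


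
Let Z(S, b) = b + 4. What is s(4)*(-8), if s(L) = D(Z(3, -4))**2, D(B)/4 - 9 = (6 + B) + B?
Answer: -28800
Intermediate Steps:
Z(S, b) = 4 + b
D(B) = 60 + 8*B (D(B) = 36 + 4*((6 + B) + B) = 36 + 4*(6 + 2*B) = 36 + (24 + 8*B) = 60 + 8*B)
s(L) = 3600 (s(L) = (60 + 8*(4 - 4))**2 = (60 + 8*0)**2 = (60 + 0)**2 = 60**2 = 3600)
s(4)*(-8) = 3600*(-8) = -28800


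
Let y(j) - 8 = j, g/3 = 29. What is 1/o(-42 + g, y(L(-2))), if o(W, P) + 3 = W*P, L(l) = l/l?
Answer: 1/402 ≈ 0.0024876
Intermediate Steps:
g = 87 (g = 3*29 = 87)
L(l) = 1
y(j) = 8 + j
o(W, P) = -3 + P*W (o(W, P) = -3 + W*P = -3 + P*W)
1/o(-42 + g, y(L(-2))) = 1/(-3 + (8 + 1)*(-42 + 87)) = 1/(-3 + 9*45) = 1/(-3 + 405) = 1/402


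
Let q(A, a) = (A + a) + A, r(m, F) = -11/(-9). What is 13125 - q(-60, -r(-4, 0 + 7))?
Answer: 119216/9 ≈ 13246.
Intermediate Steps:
r(m, F) = 11/9 (r(m, F) = -11*(-⅑) = 11/9)
q(A, a) = a + 2*A
13125 - q(-60, -r(-4, 0 + 7)) = 13125 - (-1*11/9 + 2*(-60)) = 13125 - (-11/9 - 120) = 13125 - 1*(-1091/9) = 13125 + 1091/9 = 119216/9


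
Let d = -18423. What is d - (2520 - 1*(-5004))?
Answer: -25947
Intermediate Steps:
d - (2520 - 1*(-5004)) = -18423 - (2520 - 1*(-5004)) = -18423 - (2520 + 5004) = -18423 - 1*7524 = -18423 - 7524 = -25947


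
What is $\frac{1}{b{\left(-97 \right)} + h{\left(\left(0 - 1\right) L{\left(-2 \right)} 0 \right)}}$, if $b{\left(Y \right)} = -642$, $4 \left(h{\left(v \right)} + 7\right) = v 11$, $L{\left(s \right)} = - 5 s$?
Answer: $- \frac{1}{649} \approx -0.0015408$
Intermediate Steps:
$h{\left(v \right)} = -7 + \frac{11 v}{4}$ ($h{\left(v \right)} = -7 + \frac{v 11}{4} = -7 + \frac{11 v}{4}$)
$\frac{1}{b{\left(-97 \right)} + h{\left(\left(0 - 1\right) L{\left(-2 \right)} 0 \right)}} = \frac{1}{-642 - \left(7 - \frac{11 \left(0 - 1\right) \left(\left(-5\right) \left(-2\right)\right) 0}{4}\right)} = \frac{1}{-642 - \left(7 - \frac{11 \left(-1\right) 10 \cdot 0}{4}\right)} = \frac{1}{-642 - \left(7 - \frac{11 \left(\left(-10\right) 0\right)}{4}\right)} = \frac{1}{-642 + \left(-7 + \frac{11}{4} \cdot 0\right)} = \frac{1}{-642 + \left(-7 + 0\right)} = \frac{1}{-642 - 7} = \frac{1}{-649} = - \frac{1}{649}$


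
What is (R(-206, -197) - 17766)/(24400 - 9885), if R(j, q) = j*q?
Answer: 22816/14515 ≈ 1.5719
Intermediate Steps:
(R(-206, -197) - 17766)/(24400 - 9885) = (-206*(-197) - 17766)/(24400 - 9885) = (40582 - 17766)/14515 = 22816*(1/14515) = 22816/14515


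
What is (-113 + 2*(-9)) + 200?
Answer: 69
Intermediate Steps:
(-113 + 2*(-9)) + 200 = (-113 - 18) + 200 = -131 + 200 = 69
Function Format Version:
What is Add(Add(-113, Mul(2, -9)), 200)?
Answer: 69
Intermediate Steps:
Add(Add(-113, Mul(2, -9)), 200) = Add(Add(-113, -18), 200) = Add(-131, 200) = 69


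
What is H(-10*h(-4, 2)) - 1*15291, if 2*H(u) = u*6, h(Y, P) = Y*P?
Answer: -15051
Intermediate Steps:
h(Y, P) = P*Y
H(u) = 3*u (H(u) = (u*6)/2 = (6*u)/2 = 3*u)
H(-10*h(-4, 2)) - 1*15291 = 3*(-20*(-4)) - 1*15291 = 3*(-10*(-8)) - 15291 = 3*80 - 15291 = 240 - 15291 = -15051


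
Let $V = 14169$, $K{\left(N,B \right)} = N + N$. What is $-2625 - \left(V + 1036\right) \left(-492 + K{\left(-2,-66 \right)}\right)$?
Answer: $7539055$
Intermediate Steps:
$K{\left(N,B \right)} = 2 N$
$-2625 - \left(V + 1036\right) \left(-492 + K{\left(-2,-66 \right)}\right) = -2625 - \left(14169 + 1036\right) \left(-492 + 2 \left(-2\right)\right) = -2625 - 15205 \left(-492 - 4\right) = -2625 - 15205 \left(-496\right) = -2625 - -7541680 = -2625 + 7541680 = 7539055$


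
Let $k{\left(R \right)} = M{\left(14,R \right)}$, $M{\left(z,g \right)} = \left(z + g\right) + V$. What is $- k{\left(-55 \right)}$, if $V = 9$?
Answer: $32$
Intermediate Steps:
$M{\left(z,g \right)} = 9 + g + z$ ($M{\left(z,g \right)} = \left(z + g\right) + 9 = \left(g + z\right) + 9 = 9 + g + z$)
$k{\left(R \right)} = 23 + R$ ($k{\left(R \right)} = 9 + R + 14 = 23 + R$)
$- k{\left(-55 \right)} = - (23 - 55) = \left(-1\right) \left(-32\right) = 32$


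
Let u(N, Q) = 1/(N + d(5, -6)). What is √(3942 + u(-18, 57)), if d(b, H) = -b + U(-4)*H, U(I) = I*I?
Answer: √55822543/119 ≈ 62.785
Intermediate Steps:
U(I) = I²
d(b, H) = -b + 16*H (d(b, H) = -b + (-4)²*H = -b + 16*H)
u(N, Q) = 1/(-101 + N) (u(N, Q) = 1/(N + (-1*5 + 16*(-6))) = 1/(N + (-5 - 96)) = 1/(N - 101) = 1/(-101 + N))
√(3942 + u(-18, 57)) = √(3942 + 1/(-101 - 18)) = √(3942 + 1/(-119)) = √(3942 - 1/119) = √(469097/119) = √55822543/119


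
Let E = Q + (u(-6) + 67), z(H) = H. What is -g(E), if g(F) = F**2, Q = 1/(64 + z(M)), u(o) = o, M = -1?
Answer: -14776336/3969 ≈ -3722.9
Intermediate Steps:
Q = 1/63 (Q = 1/(64 - 1) = 1/63 ≈ 0.015873)
E = 3844/63 (E = 1/63 + (-6 + 67) = 1/63 + 61 = 3844/63 ≈ 61.016)
-g(E) = -(3844/63)**2 = -1*14776336/3969 = -14776336/3969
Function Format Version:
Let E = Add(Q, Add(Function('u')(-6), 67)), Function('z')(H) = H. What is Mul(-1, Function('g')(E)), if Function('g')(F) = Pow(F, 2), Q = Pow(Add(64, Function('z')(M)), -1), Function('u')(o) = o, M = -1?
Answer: Rational(-14776336, 3969) ≈ -3722.9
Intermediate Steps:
Q = Rational(1, 63) (Q = Pow(Add(64, -1), -1) = Pow(63, -1) = Rational(1, 63) ≈ 0.015873)
E = Rational(3844, 63) (E = Add(Rational(1, 63), Add(-6, 67)) = Add(Rational(1, 63), 61) = Rational(3844, 63) ≈ 61.016)
Mul(-1, Function('g')(E)) = Mul(-1, Pow(Rational(3844, 63), 2)) = Mul(-1, Rational(14776336, 3969)) = Rational(-14776336, 3969)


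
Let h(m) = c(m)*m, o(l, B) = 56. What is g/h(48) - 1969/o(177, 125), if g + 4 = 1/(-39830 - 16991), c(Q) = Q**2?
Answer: -1546638300371/43987636224 ≈ -35.161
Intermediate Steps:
h(m) = m**3 (h(m) = m**2*m = m**3)
g = -227285/56821 (g = -4 + 1/(-39830 - 16991) = -4 + 1/(-56821) = -4 - 1/56821 = -227285/56821 ≈ -4.0000)
g/h(48) - 1969/o(177, 125) = -227285/(56821*(48**3)) - 1969/56 = -227285/56821/110592 - 1969*1/56 = -227285/56821*1/110592 - 1969/56 = -227285/6283948032 - 1969/56 = -1546638300371/43987636224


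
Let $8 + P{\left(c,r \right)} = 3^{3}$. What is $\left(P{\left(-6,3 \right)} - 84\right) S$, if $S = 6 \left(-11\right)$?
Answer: $4290$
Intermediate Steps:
$S = -66$
$P{\left(c,r \right)} = 19$ ($P{\left(c,r \right)} = -8 + 3^{3} = -8 + 27 = 19$)
$\left(P{\left(-6,3 \right)} - 84\right) S = \left(19 - 84\right) \left(-66\right) = \left(-65\right) \left(-66\right) = 4290$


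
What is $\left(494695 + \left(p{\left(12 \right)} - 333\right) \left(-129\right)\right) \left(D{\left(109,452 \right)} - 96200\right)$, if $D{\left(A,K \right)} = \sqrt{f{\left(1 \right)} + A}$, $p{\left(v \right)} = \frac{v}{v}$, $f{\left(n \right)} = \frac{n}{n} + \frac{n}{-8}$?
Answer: $-51709712600 + \frac{537523 \sqrt{1758}}{4} \approx -5.1704 \cdot 10^{10}$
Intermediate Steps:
$f{\left(n \right)} = 1 - \frac{n}{8}$ ($f{\left(n \right)} = 1 + n \left(- \frac{1}{8}\right) = 1 - \frac{n}{8}$)
$p{\left(v \right)} = 1$
$D{\left(A,K \right)} = \sqrt{\frac{7}{8} + A}$ ($D{\left(A,K \right)} = \sqrt{\left(1 - \frac{1}{8}\right) + A} = \sqrt{\frac{7}{8} + A}$)
$\left(494695 + \left(p{\left(12 \right)} - 333\right) \left(-129\right)\right) \left(D{\left(109,452 \right)} - 96200\right) = \left(494695 + \left(1 - 333\right) \left(-129\right)\right) \left(\frac{\sqrt{14 + 16 \cdot 109}}{4} - 96200\right) = \left(494695 - -42828\right) \left(\frac{\sqrt{14 + 1744}}{4} - 96200\right) = \left(494695 + 42828\right) \left(\frac{\sqrt{1758}}{4} - 96200\right) = 537523 \left(-96200 + \frac{\sqrt{1758}}{4}\right) = -51709712600 + \frac{537523 \sqrt{1758}}{4}$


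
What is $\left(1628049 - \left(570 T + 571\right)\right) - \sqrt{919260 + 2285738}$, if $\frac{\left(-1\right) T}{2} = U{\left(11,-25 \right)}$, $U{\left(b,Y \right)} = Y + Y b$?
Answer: $1285478 - \sqrt{3204998} \approx 1.2837 \cdot 10^{6}$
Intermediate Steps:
$T = 600$ ($T = - 2 \left(- 25 \left(1 + 11\right)\right) = - 2 \left(\left(-25\right) 12\right) = \left(-2\right) \left(-300\right) = 600$)
$\left(1628049 - \left(570 T + 571\right)\right) - \sqrt{919260 + 2285738} = \left(1628049 - \left(570 \cdot 600 + 571\right)\right) - \sqrt{919260 + 2285738} = \left(1628049 - \left(342000 + 571\right)\right) - \sqrt{3204998} = \left(1628049 - 342571\right) - \sqrt{3204998} = 1285478 - \sqrt{3204998}$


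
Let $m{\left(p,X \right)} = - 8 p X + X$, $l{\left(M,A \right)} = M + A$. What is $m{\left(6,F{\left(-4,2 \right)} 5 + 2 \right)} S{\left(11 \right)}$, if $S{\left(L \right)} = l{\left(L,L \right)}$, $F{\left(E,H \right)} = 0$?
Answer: $-2068$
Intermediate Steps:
$l{\left(M,A \right)} = A + M$
$S{\left(L \right)} = 2 L$ ($S{\left(L \right)} = L + L = 2 L$)
$m{\left(p,X \right)} = X - 8 X p$ ($m{\left(p,X \right)} = - 8 X p + X = X - 8 X p$)
$m{\left(6,F{\left(-4,2 \right)} 5 + 2 \right)} S{\left(11 \right)} = \left(0 \cdot 5 + 2\right) \left(1 - 48\right) 2 \cdot 11 = \left(0 + 2\right) \left(1 - 48\right) 22 = 2 \left(-47\right) 22 = \left(-94\right) 22 = -2068$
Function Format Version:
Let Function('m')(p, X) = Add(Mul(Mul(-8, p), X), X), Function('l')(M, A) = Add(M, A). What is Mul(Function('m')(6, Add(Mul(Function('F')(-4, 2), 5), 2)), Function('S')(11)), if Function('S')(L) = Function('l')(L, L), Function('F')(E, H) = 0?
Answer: -2068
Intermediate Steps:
Function('l')(M, A) = Add(A, M)
Function('S')(L) = Mul(2, L) (Function('S')(L) = Add(L, L) = Mul(2, L))
Function('m')(p, X) = Add(X, Mul(-8, X, p)) (Function('m')(p, X) = Add(Mul(-8, X, p), X) = Add(X, Mul(-8, X, p)))
Mul(Function('m')(6, Add(Mul(Function('F')(-4, 2), 5), 2)), Function('S')(11)) = Mul(Mul(Add(Mul(0, 5), 2), Add(1, Mul(-8, 6))), Mul(2, 11)) = Mul(Mul(Add(0, 2), Add(1, -48)), 22) = Mul(Mul(2, -47), 22) = Mul(-94, 22) = -2068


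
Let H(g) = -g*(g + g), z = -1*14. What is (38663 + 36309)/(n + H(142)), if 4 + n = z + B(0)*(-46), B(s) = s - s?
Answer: -37486/20173 ≈ -1.8582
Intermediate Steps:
B(s) = 0
z = -14
H(g) = -2*g**2 (H(g) = -g*2*g = -2*g**2)
n = -18 (n = -4 + (-14 + 0*(-46)) = -4 + (-14 + 0) = -4 - 14 = -18)
(38663 + 36309)/(n + H(142)) = (38663 + 36309)/(-18 - 2*142**2) = 74972/(-18 - 2*20164) = 74972/(-18 - 40328) = 74972/(-40346) = 74972*(-1/40346) = -37486/20173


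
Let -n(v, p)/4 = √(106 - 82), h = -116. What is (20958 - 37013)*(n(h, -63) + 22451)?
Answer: -360450805 + 128440*√6 ≈ -3.6014e+8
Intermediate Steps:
n(v, p) = -8*√6 (n(v, p) = -4*√(106 - 82) = -8*√6)
(20958 - 37013)*(n(h, -63) + 22451) = (20958 - 37013)*(-8*√6 + 22451) = -16055*(22451 - 8*√6) = -360450805 + 128440*√6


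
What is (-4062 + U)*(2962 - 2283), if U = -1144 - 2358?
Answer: -5135956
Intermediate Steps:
U = -3502
(-4062 + U)*(2962 - 2283) = (-4062 - 3502)*(2962 - 2283) = -7564*679 = -5135956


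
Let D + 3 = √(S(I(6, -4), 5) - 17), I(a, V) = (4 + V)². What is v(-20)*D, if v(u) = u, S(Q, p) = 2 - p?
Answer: 60 - 40*I*√5 ≈ 60.0 - 89.443*I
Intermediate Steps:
D = -3 + 2*I*√5 (D = -3 + √((2 - 1*5) - 17) = -3 + √((2 - 5) - 17) = -3 + √(-3 - 17) = -3 + √(-20) = -3 + 2*I*√5 ≈ -3.0 + 4.4721*I)
v(-20)*D = -20*(-3 + 2*I*√5) = 60 - 40*I*√5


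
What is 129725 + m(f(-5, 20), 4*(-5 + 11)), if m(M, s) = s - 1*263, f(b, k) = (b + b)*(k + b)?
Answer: 129486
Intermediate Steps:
f(b, k) = 2*b*(b + k) (f(b, k) = (2*b)*(b + k) = 2*b*(b + k))
m(M, s) = -263 + s (m(M, s) = s - 263 = -263 + s)
129725 + m(f(-5, 20), 4*(-5 + 11)) = 129725 + (-263 + 4*(-5 + 11)) = 129725 + (-263 + 4*6) = 129725 + (-263 + 24) = 129725 - 239 = 129486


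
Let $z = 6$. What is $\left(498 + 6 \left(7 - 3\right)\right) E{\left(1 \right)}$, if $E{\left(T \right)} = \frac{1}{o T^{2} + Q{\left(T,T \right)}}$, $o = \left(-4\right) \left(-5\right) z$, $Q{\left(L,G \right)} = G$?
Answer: $\frac{522}{121} \approx 4.314$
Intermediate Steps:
$o = 120$ ($o = \left(-4\right) \left(-5\right) 6 = 20 \cdot 6 = 120$)
$E{\left(T \right)} = \frac{1}{T + 120 T^{2}}$ ($E{\left(T \right)} = \frac{1}{120 T^{2} + T} = \frac{1}{T + 120 T^{2}}$)
$\left(498 + 6 \left(7 - 3\right)\right) E{\left(1 \right)} = \left(498 + 6 \left(7 - 3\right)\right) \frac{1}{1 \left(1 + 120 \cdot 1\right)} = \left(498 + 6 \cdot 4\right) 1 \frac{1}{1 + 120} = \left(498 + 24\right) 1 \cdot \frac{1}{121} = 522 \cdot 1 \cdot \frac{1}{121} = 522 \cdot \frac{1}{121} = \frac{522}{121}$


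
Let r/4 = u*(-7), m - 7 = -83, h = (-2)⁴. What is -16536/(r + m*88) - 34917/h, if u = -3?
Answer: -4429371/2032 ≈ -2179.8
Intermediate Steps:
h = 16
m = -76 (m = 7 - 83 = -76)
r = 84 (r = 4*(-3*(-7)) = 4*21 = 84)
-16536/(r + m*88) - 34917/h = -16536/(84 - 76*88) - 34917/16 = -16536/(84 - 6688) - 34917*1/16 = -16536/(-6604) - 34917/16 = -16536*(-1/6604) - 34917/16 = 318/127 - 34917/16 = -4429371/2032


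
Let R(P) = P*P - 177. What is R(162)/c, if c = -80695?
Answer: -26067/80695 ≈ -0.32303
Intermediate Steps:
R(P) = -177 + P² (R(P) = P² - 177 = -177 + P²)
R(162)/c = (-177 + 162²)/(-80695) = (-177 + 26244)*(-1/80695) = 26067*(-1/80695) = -26067/80695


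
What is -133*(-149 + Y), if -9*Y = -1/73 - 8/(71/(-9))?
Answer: 925093204/46647 ≈ 19832.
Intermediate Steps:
Y = -5185/46647 (Y = -(-1/73 - 8/(71/(-9)))/9 = -(-1*1/73 - 8/(71*(-⅑)))/9 = -(-1/73 - 8/(-71/9))/9 = -(-1/73 - 8*(-9/71))/9 = -(-1/73 + 72/71)/9 = -⅑*5185/5183 = -5185/46647 ≈ -0.11115)
-133*(-149 + Y) = -133*(-149 - 5185/46647) = -133*(-6955588/46647) = 925093204/46647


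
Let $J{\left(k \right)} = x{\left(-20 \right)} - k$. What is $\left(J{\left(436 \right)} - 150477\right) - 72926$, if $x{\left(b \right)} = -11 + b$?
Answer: $-223870$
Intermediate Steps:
$J{\left(k \right)} = -31 - k$ ($J{\left(k \right)} = \left(-11 - 20\right) - k = -31 - k$)
$\left(J{\left(436 \right)} - 150477\right) - 72926 = \left(\left(-31 - 436\right) - 150477\right) - 72926 = \left(-467 - 150477\right) - 72926 = -150944 - 72926 = -223870$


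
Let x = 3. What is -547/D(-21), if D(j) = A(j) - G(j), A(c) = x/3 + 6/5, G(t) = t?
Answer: -2735/116 ≈ -23.578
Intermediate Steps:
A(c) = 11/5 (A(c) = 3/3 + 6/5 = 3*(⅓) + 6*(⅕) = 1 + 6/5 = 11/5)
D(j) = 11/5 - j
-547/D(-21) = -547/(11/5 - 1*(-21)) = -547/(11/5 + 21) = -547/116/5 = -547*5/116 = -2735/116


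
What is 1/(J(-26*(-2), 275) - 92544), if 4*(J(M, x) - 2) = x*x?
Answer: -4/294543 ≈ -1.3580e-5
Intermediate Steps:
J(M, x) = 2 + x²/4 (J(M, x) = 2 + (x*x)/4 = 2 + x²/4)
1/(J(-26*(-2), 275) - 92544) = 1/((2 + (¼)*275²) - 92544) = 1/((2 + (¼)*75625) - 92544) = 1/((2 + 75625/4) - 92544) = 1/(75633/4 - 92544) = 1/(-294543/4) = -4/294543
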